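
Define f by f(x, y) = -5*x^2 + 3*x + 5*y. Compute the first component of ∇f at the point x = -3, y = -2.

33

(∇f)_1 = ∂f/∂x = -10*x + 3
At (-3, -2): 33.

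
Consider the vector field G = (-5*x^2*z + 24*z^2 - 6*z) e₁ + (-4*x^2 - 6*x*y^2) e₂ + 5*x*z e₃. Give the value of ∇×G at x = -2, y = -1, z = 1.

(∇×G)₁ = ∂G₃/∂y − ∂G₂/∂z = 0
(∇×G)₂ = ∂G₁/∂z − ∂G₃/∂x = -5*x^2 + 43*z - 6
(∇×G)₃ = ∂G₂/∂x − ∂G₁/∂y = -8*x - 6*y^2
∇×G = (0, -5*x^2 + 43*z - 6, -8*x - 6*y^2)
At (-2, -1, 1): (0, 17, 10).

(0, 17, 10)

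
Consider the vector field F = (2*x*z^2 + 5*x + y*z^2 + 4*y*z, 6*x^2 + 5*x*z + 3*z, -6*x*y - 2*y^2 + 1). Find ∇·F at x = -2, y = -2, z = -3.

23

∂F₁/∂x = 2*z^2 + 5
∂F₂/∂y = 0
∂F₃/∂z = 0
∇·F = 2*z^2 + 5
At (-2, -2, -3): 23.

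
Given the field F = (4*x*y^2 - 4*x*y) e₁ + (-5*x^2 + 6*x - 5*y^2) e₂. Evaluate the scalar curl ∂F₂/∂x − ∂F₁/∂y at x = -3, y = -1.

∂F₂/∂x = -10*x + 6
∂F₁/∂y = 8*x*y - 4*x
Scalar curl = -8*x*y - 6*x + 6
At (-3, -1): 0.

0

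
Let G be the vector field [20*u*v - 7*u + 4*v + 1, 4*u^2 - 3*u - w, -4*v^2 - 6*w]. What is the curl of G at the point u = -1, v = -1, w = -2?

(9, 0, 5)

(∇×G)₁ = ∂G₃/∂v − ∂G₂/∂w = -8*v + 1
(∇×G)₂ = ∂G₁/∂w − ∂G₃/∂u = 0
(∇×G)₃ = ∂G₂/∂u − ∂G₁/∂v = -12*u - 7
∇×G = (-8*v + 1, 0, -12*u - 7)
At (-1, -1, -2): (9, 0, 5).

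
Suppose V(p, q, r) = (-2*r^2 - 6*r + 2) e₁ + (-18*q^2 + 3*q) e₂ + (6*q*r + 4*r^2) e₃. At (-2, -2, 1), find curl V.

(∇×V)₁ = ∂V₃/∂q − ∂V₂/∂r = 6*r
(∇×V)₂ = ∂V₁/∂r − ∂V₃/∂p = -4*r - 6
(∇×V)₃ = ∂V₂/∂p − ∂V₁/∂q = 0
∇×V = (6*r, -4*r - 6, 0)
At (-2, -2, 1): (6, -10, 0).

(6, -10, 0)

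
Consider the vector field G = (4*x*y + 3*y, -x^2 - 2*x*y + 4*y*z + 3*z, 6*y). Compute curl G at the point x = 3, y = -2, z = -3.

(11, 0, -17)

(∇×G)₁ = ∂G₃/∂y − ∂G₂/∂z = -4*y + 3
(∇×G)₂ = ∂G₁/∂z − ∂G₃/∂x = 0
(∇×G)₃ = ∂G₂/∂x − ∂G₁/∂y = -6*x - 2*y - 3
∇×G = (-4*y + 3, 0, -6*x - 2*y - 3)
At (3, -2, -3): (11, 0, -17).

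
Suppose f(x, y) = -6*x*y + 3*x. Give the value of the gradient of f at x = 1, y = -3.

(21, -6)

∂f/∂x = -6*y + 3
∂f/∂y = -6*x
∇f = (-6*y + 3, -6*x)
At (1, -3): (21, -6).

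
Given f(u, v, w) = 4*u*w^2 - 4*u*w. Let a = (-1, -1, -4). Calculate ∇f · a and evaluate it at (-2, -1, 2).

88

∂f/∂u = 4*w^2 - 4*w
∂f/∂v = 0
∂f/∂w = 8*u*w - 4*u
∇f at (-2, -1, 2) = (8, 0, -24)
∇f · a = (8)(-1) + (0)(-1) + (-24)(-4) = 88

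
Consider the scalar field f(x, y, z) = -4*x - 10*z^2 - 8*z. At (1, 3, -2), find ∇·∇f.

-20

∂²f/∂x² = 0
∂²f/∂y² = 0
∂²f/∂z² = -20
∇²f = -20
At (1, 3, -2): -20.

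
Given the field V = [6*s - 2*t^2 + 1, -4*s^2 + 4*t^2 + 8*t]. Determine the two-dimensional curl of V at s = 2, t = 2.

∂V₂/∂s = -8*s
∂V₁/∂t = -4*t
Scalar curl = -8*s + 4*t
At (2, 2): -8.

-8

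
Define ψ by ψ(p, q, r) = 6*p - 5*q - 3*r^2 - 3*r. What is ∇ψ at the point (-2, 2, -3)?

∂ψ/∂p = 6
∂ψ/∂q = -5
∂ψ/∂r = -6*r - 3
∇ψ = (6, -5, -6*r - 3)
At (-2, 2, -3): (6, -5, 15).

(6, -5, 15)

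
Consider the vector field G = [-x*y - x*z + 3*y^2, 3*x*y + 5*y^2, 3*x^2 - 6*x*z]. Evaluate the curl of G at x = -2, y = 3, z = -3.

(0, -4, -11)

(∇×G)₁ = ∂G₃/∂y − ∂G₂/∂z = 0
(∇×G)₂ = ∂G₁/∂z − ∂G₃/∂x = -7*x + 6*z
(∇×G)₃ = ∂G₂/∂x − ∂G₁/∂y = x - 3*y
∇×G = (0, -7*x + 6*z, x - 3*y)
At (-2, 3, -3): (0, -4, -11).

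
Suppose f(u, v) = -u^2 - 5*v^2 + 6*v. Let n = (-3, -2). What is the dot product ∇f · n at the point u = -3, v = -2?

-70

∂f/∂u = -2*u
∂f/∂v = -10*v + 6
∇f at (-3, -2) = (6, 26)
∇f · n = (6)(-3) + (26)(-2) = -70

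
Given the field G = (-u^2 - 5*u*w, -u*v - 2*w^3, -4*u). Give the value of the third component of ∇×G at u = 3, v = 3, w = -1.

(∇×G)_3 = ∂G₂/∂u − ∂G₁/∂v
= -v − (0)
= -v
At (3, 3, -1): -3.

-3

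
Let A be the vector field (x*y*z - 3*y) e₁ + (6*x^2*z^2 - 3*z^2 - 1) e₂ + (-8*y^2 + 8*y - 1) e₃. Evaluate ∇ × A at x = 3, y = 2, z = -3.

(∇×A)₁ = ∂A₃/∂y − ∂A₂/∂z = -12*x^2*z - 16*y + 6*z + 8
(∇×A)₂ = ∂A₁/∂z − ∂A₃/∂x = x*y
(∇×A)₃ = ∂A₂/∂x − ∂A₁/∂y = 12*x*z^2 - x*z + 3
∇×A = (-12*x^2*z - 16*y + 6*z + 8, x*y, 12*x*z^2 - x*z + 3)
At (3, 2, -3): (282, 6, 336).

(282, 6, 336)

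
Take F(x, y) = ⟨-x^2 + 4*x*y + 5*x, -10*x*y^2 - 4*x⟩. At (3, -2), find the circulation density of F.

-56

∂F₂/∂x = -10*y^2 - 4
∂F₁/∂y = 4*x
Scalar curl = -4*x - 10*y^2 - 4
At (3, -2): -56.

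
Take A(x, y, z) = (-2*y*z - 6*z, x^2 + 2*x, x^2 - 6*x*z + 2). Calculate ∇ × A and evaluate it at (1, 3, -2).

(0, -26, 0)

(∇×A)₁ = ∂A₃/∂y − ∂A₂/∂z = 0
(∇×A)₂ = ∂A₁/∂z − ∂A₃/∂x = -2*x - 2*y + 6*z - 6
(∇×A)₃ = ∂A₂/∂x − ∂A₁/∂y = 2*x + 2*z + 2
∇×A = (0, -2*x - 2*y + 6*z - 6, 2*x + 2*z + 2)
At (1, 3, -2): (0, -26, 0).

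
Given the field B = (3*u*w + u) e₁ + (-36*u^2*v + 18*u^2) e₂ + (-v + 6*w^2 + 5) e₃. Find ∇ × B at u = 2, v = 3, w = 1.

(∇×B)₁ = ∂B₃/∂v − ∂B₂/∂w = -1
(∇×B)₂ = ∂B₁/∂w − ∂B₃/∂u = 3*u
(∇×B)₃ = ∂B₂/∂u − ∂B₁/∂v = -72*u*v + 36*u
∇×B = (-1, 3*u, -72*u*v + 36*u)
At (2, 3, 1): (-1, 6, -360).

(-1, 6, -360)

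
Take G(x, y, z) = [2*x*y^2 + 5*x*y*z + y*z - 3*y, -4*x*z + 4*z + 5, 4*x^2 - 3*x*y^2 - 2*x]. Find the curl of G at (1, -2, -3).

(∇×G)₁ = ∂G₃/∂y − ∂G₂/∂z = -6*x*y + 4*x - 4
(∇×G)₂ = ∂G₁/∂z − ∂G₃/∂x = 5*x*y - 8*x + 3*y^2 + y + 2
(∇×G)₃ = ∂G₂/∂x − ∂G₁/∂y = -4*x*y - 5*x*z - 5*z + 3
∇×G = (-6*x*y + 4*x - 4, 5*x*y - 8*x + 3*y^2 + y + 2, -4*x*y - 5*x*z - 5*z + 3)
At (1, -2, -3): (12, -6, 41).

(12, -6, 41)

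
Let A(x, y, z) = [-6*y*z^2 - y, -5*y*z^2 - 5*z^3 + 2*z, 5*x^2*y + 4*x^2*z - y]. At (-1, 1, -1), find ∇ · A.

-1

∂A₁/∂x = 0
∂A₂/∂y = -5*z^2
∂A₃/∂z = 4*x^2
∇·A = 4*x^2 - 5*z^2
At (-1, 1, -1): -1.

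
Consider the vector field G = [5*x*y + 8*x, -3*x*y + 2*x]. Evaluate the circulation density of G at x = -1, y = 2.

∂G₂/∂x = -3*y + 2
∂G₁/∂y = 5*x
Scalar curl = -5*x - 3*y + 2
At (-1, 2): 1.

1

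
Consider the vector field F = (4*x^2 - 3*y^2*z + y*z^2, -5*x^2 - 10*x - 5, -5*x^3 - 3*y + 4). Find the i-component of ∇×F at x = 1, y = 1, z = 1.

(∇×F)_1 = ∂F₃/∂y − ∂F₂/∂z
= -3 − (0)
= -3
At (1, 1, 1): -3.

-3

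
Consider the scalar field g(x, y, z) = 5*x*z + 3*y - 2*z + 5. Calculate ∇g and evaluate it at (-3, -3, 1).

(5, 3, -17)

∂g/∂x = 5*z
∂g/∂y = 3
∂g/∂z = 5*x - 2
∇g = (5*z, 3, 5*x - 2)
At (-3, -3, 1): (5, 3, -17).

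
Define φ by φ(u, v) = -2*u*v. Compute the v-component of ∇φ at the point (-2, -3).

4

(∇φ)_2 = ∂φ/∂v = -2*u
At (-2, -3): 4.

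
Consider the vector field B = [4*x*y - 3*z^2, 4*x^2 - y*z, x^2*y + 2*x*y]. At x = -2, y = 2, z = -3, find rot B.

(2, 22, -8)

(∇×B)₁ = ∂B₃/∂y − ∂B₂/∂z = x^2 + 2*x + y
(∇×B)₂ = ∂B₁/∂z − ∂B₃/∂x = -2*x*y - 2*y - 6*z
(∇×B)₃ = ∂B₂/∂x − ∂B₁/∂y = 4*x
∇×B = (x^2 + 2*x + y, -2*x*y - 2*y - 6*z, 4*x)
At (-2, 2, -3): (2, 22, -8).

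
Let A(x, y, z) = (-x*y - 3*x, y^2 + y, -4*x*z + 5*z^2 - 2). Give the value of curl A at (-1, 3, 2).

(∇×A)₁ = ∂A₃/∂y − ∂A₂/∂z = 0
(∇×A)₂ = ∂A₁/∂z − ∂A₃/∂x = 4*z
(∇×A)₃ = ∂A₂/∂x − ∂A₁/∂y = x
∇×A = (0, 4*z, x)
At (-1, 3, 2): (0, 8, -1).

(0, 8, -1)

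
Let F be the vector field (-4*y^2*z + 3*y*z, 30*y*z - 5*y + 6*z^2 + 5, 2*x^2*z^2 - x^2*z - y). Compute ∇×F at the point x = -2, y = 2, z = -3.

(∇×F)₁ = ∂F₃/∂y − ∂F₂/∂z = -30*y - 12*z - 1
(∇×F)₂ = ∂F₁/∂z − ∂F₃/∂x = -4*x*z^2 + 2*x*z - 4*y^2 + 3*y
(∇×F)₃ = ∂F₂/∂x − ∂F₁/∂y = 8*y*z - 3*z
∇×F = (-30*y - 12*z - 1, -4*x*z^2 + 2*x*z - 4*y^2 + 3*y, 8*y*z - 3*z)
At (-2, 2, -3): (-25, 74, -39).

(-25, 74, -39)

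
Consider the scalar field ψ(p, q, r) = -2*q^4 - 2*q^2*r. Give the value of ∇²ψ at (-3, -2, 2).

-104

∂²ψ/∂p² = 0
∂²ψ/∂q² = -4*(6*q^2 + r)
∂²ψ/∂r² = 0
∇²ψ = -24*q^2 - 4*r
At (-3, -2, 2): -104.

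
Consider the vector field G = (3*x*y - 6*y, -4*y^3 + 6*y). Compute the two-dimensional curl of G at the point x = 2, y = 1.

∂G₂/∂x = 0
∂G₁/∂y = 3*x - 6
Scalar curl = -3*x + 6
At (2, 1): 0.

0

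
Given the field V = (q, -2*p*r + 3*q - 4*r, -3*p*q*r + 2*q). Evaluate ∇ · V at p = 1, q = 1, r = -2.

0

∂V₁/∂p = 0
∂V₂/∂q = 3
∂V₃/∂r = -3*p*q
∇·V = -3*p*q + 3
At (1, 1, -2): 0.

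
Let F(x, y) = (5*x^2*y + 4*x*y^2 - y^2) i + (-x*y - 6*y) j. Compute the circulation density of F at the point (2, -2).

∂F₂/∂x = -y
∂F₁/∂y = 5*x^2 + 8*x*y - 2*y
Scalar curl = -5*x^2 - 8*x*y + y
At (2, -2): 10.

10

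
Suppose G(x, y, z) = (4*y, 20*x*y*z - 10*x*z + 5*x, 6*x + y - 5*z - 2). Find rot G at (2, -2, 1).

(101, -6, -49)

(∇×G)₁ = ∂G₃/∂y − ∂G₂/∂z = -20*x*y + 10*x + 1
(∇×G)₂ = ∂G₁/∂z − ∂G₃/∂x = -6
(∇×G)₃ = ∂G₂/∂x − ∂G₁/∂y = 20*y*z - 10*z + 1
∇×G = (-20*x*y + 10*x + 1, -6, 20*y*z - 10*z + 1)
At (2, -2, 1): (101, -6, -49).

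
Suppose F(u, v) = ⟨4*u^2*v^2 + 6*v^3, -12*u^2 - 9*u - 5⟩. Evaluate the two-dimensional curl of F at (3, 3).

-459

∂F₂/∂u = -24*u - 9
∂F₁/∂v = 8*u^2*v + 18*v^2
Scalar curl = -8*u^2*v - 24*u - 18*v^2 - 9
At (3, 3): -459.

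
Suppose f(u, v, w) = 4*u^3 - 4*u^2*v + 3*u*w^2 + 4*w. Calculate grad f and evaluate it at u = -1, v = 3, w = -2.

(48, -4, 16)

∂f/∂u = 12*u^2 - 8*u*v + 3*w^2
∂f/∂v = -4*u^2
∂f/∂w = 6*u*w + 4
∇f = (12*u^2 - 8*u*v + 3*w^2, -4*u^2, 6*u*w + 4)
At (-1, 3, -2): (48, -4, 16).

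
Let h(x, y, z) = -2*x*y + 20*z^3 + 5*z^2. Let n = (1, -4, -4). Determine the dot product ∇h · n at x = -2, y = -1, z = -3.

-2054

∂h/∂x = -2*y
∂h/∂y = -2*x
∂h/∂z = 60*z^2 + 10*z
∇h at (-2, -1, -3) = (2, 4, 510)
∇h · n = (2)(1) + (4)(-4) + (510)(-4) = -2054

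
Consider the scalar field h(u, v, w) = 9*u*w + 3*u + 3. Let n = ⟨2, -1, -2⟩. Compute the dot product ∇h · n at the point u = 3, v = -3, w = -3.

-102

∂h/∂u = 9*w + 3
∂h/∂v = 0
∂h/∂w = 9*u
∇h at (3, -3, -3) = (-24, 0, 27)
∇h · n = (-24)(2) + (0)(-1) + (27)(-2) = -102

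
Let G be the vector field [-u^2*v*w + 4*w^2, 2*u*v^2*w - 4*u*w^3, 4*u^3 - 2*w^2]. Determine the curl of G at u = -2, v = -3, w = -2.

(-60, -52, -12)

(∇×G)₁ = ∂G₃/∂v − ∂G₂/∂w = -2*u*v^2 + 12*u*w^2
(∇×G)₂ = ∂G₁/∂w − ∂G₃/∂u = -u^2*v - 12*u^2 + 8*w
(∇×G)₃ = ∂G₂/∂u − ∂G₁/∂v = u^2*w + 2*v^2*w - 4*w^3
∇×G = (-2*u*v^2 + 12*u*w^2, -u^2*v - 12*u^2 + 8*w, u^2*w + 2*v^2*w - 4*w^3)
At (-2, -3, -2): (-60, -52, -12).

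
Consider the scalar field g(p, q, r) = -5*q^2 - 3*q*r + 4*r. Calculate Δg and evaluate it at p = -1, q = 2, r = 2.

-10

∂²g/∂p² = 0
∂²g/∂q² = -10
∂²g/∂r² = 0
∇²g = -10
At (-1, 2, 2): -10.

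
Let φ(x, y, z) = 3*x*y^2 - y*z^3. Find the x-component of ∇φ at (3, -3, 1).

27

(∇φ)_1 = ∂φ/∂x = 3*y^2
At (3, -3, 1): 27.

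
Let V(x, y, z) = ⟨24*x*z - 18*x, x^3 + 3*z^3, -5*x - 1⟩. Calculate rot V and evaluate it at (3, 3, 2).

(-36, 77, 27)

(∇×V)₁ = ∂V₃/∂y − ∂V₂/∂z = -9*z^2
(∇×V)₂ = ∂V₁/∂z − ∂V₃/∂x = 24*x + 5
(∇×V)₃ = ∂V₂/∂x − ∂V₁/∂y = 3*x^2
∇×V = (-9*z^2, 24*x + 5, 3*x^2)
At (3, 3, 2): (-36, 77, 27).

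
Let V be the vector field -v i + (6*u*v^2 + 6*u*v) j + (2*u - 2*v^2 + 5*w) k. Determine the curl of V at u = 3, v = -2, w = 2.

(8, -2, 13)

(∇×V)₁ = ∂V₃/∂v − ∂V₂/∂w = -4*v
(∇×V)₂ = ∂V₁/∂w − ∂V₃/∂u = -2
(∇×V)₃ = ∂V₂/∂u − ∂V₁/∂v = 6*v^2 + 6*v + 1
∇×V = (-4*v, -2, 6*v^2 + 6*v + 1)
At (3, -2, 2): (8, -2, 13).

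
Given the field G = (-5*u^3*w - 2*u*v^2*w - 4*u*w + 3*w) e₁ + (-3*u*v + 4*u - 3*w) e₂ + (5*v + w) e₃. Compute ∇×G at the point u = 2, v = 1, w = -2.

(8, -49, -15)

(∇×G)₁ = ∂G₃/∂v − ∂G₂/∂w = 8
(∇×G)₂ = ∂G₁/∂w − ∂G₃/∂u = -5*u^3 - 2*u*v^2 - 4*u + 3
(∇×G)₃ = ∂G₂/∂u − ∂G₁/∂v = 4*u*v*w - 3*v + 4
∇×G = (8, -5*u^3 - 2*u*v^2 - 4*u + 3, 4*u*v*w - 3*v + 4)
At (2, 1, -2): (8, -49, -15).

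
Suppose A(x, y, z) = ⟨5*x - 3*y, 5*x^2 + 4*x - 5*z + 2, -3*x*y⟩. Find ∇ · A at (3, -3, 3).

5

∂A₁/∂x = 5
∂A₂/∂y = 0
∂A₃/∂z = 0
∇·A = 5
At (3, -3, 3): 5.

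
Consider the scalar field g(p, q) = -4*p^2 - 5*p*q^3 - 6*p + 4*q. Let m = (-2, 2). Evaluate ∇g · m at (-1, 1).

∂g/∂p = -8*p - 5*q^3 - 6
∂g/∂q = -15*p*q^2 + 4
∇g at (-1, 1) = (-3, 19)
∇g · m = (-3)(-2) + (19)(2) = 44

44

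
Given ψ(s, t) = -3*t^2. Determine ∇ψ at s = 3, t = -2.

∂ψ/∂s = 0
∂ψ/∂t = -6*t
∇ψ = (0, -6*t)
At (3, -2): (0, 12).

(0, 12)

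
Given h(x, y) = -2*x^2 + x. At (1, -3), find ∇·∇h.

-4

∂²h/∂x² = -4
∂²h/∂y² = 0
∇²h = -4
At (1, -3): -4.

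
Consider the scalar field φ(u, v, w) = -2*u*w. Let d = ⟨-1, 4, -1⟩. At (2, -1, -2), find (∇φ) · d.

∂φ/∂u = -2*w
∂φ/∂v = 0
∂φ/∂w = -2*u
∇φ at (2, -1, -2) = (4, 0, -4)
∇φ · d = (4)(-1) + (0)(4) + (-4)(-1) = 0

0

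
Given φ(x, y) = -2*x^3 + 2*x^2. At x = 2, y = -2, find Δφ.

∂²φ/∂x² = 4*(-3*x + 1)
∂²φ/∂y² = 0
∇²φ = -12*x + 4
At (2, -2): -20.

-20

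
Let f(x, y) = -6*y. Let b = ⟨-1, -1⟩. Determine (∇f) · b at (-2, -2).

∂f/∂x = 0
∂f/∂y = -6
∇f at (-2, -2) = (0, -6)
∇f · b = (0)(-1) + (-6)(-1) = 6

6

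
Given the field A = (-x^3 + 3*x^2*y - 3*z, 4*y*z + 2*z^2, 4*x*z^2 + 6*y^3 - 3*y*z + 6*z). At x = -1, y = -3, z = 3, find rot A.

(153, -39, -3)

(∇×A)₁ = ∂A₃/∂y − ∂A₂/∂z = 18*y^2 - 4*y - 7*z
(∇×A)₂ = ∂A₁/∂z − ∂A₃/∂x = -4*z^2 - 3
(∇×A)₃ = ∂A₂/∂x − ∂A₁/∂y = -3*x^2
∇×A = (18*y^2 - 4*y - 7*z, -4*z^2 - 3, -3*x^2)
At (-1, -3, 3): (153, -39, -3).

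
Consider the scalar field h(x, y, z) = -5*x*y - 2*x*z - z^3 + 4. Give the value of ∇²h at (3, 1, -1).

6

∂²h/∂x² = 0
∂²h/∂y² = 0
∂²h/∂z² = -6*z
∇²h = -6*z
At (3, 1, -1): 6.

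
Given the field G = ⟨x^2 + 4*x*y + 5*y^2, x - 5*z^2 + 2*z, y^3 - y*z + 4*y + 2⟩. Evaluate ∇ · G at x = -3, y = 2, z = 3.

∂G₁/∂x = 2*x + 4*y
∂G₂/∂y = 0
∂G₃/∂z = -y
∇·G = 2*x + 3*y
At (-3, 2, 3): 0.

0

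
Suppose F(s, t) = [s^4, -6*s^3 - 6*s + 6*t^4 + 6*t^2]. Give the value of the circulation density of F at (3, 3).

-168

∂F₂/∂s = -18*s^2 - 6
∂F₁/∂t = 0
Scalar curl = -18*s^2 - 6
At (3, 3): -168.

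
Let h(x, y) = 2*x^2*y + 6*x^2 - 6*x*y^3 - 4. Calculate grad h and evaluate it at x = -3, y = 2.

∂h/∂x = 4*x*y + 12*x - 6*y^3
∂h/∂y = 2*x^2 - 18*x*y^2
∇h = (4*x*y + 12*x - 6*y^3, 2*x^2 - 18*x*y^2)
At (-3, 2): (-108, 234).

(-108, 234)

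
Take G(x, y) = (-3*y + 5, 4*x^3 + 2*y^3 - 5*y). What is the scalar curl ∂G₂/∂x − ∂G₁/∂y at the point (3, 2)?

∂G₂/∂x = 12*x^2
∂G₁/∂y = -3
Scalar curl = 12*x^2 + 3
At (3, 2): 111.

111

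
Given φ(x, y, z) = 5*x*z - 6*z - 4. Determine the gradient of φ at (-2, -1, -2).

∂φ/∂x = 5*z
∂φ/∂y = 0
∂φ/∂z = 5*x - 6
∇φ = (5*z, 0, 5*x - 6)
At (-2, -1, -2): (-10, 0, -16).

(-10, 0, -16)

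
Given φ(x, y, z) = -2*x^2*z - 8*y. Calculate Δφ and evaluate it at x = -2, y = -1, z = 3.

-12

∂²φ/∂x² = -4*z
∂²φ/∂y² = 0
∂²φ/∂z² = 0
∇²φ = -4*z
At (-2, -1, 3): -12.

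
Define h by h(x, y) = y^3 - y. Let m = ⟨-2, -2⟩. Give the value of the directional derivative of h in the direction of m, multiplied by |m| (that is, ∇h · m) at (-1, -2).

∂h/∂x = 0
∂h/∂y = 3*y^2 - 1
∇h at (-1, -2) = (0, 11)
∇h · m = (0)(-2) + (11)(-2) = -22

-22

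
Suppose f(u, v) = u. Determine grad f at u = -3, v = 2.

∂f/∂u = 1
∂f/∂v = 0
∇f = (1, 0)
At (-3, 2): (1, 0).

(1, 0)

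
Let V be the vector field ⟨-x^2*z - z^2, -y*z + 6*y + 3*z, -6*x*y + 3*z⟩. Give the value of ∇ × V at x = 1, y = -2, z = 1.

(∇×V)₁ = ∂V₃/∂y − ∂V₂/∂z = -6*x + y - 3
(∇×V)₂ = ∂V₁/∂z − ∂V₃/∂x = -x^2 + 6*y - 2*z
(∇×V)₃ = ∂V₂/∂x − ∂V₁/∂y = 0
∇×V = (-6*x + y - 3, -x^2 + 6*y - 2*z, 0)
At (1, -2, 1): (-11, -15, 0).

(-11, -15, 0)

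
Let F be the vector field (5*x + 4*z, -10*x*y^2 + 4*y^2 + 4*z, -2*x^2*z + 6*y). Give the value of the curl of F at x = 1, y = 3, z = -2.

(2, -4, -90)

(∇×F)₁ = ∂F₃/∂y − ∂F₂/∂z = 2
(∇×F)₂ = ∂F₁/∂z − ∂F₃/∂x = 4*x*z + 4
(∇×F)₃ = ∂F₂/∂x − ∂F₁/∂y = -10*y^2
∇×F = (2, 4*x*z + 4, -10*y^2)
At (1, 3, -2): (2, -4, -90).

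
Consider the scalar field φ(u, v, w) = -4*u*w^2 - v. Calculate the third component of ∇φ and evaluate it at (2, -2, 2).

(∇φ)_3 = ∂φ/∂w = -8*u*w
At (2, -2, 2): -32.

-32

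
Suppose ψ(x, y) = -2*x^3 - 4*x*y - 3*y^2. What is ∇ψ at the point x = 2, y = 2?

∂ψ/∂x = -6*x^2 - 4*y
∂ψ/∂y = -4*x - 6*y
∇ψ = (-6*x^2 - 4*y, -4*x - 6*y)
At (2, 2): (-32, -20).

(-32, -20)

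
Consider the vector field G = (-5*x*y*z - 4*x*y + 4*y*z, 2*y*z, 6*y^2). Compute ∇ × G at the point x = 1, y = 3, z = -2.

(∇×G)₁ = ∂G₃/∂y − ∂G₂/∂z = 10*y
(∇×G)₂ = ∂G₁/∂z − ∂G₃/∂x = -5*x*y + 4*y
(∇×G)₃ = ∂G₂/∂x − ∂G₁/∂y = 5*x*z + 4*x - 4*z
∇×G = (10*y, -5*x*y + 4*y, 5*x*z + 4*x - 4*z)
At (1, 3, -2): (30, -3, 2).

(30, -3, 2)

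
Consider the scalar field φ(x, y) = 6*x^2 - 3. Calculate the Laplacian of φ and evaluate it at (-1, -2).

∂²φ/∂x² = 12
∂²φ/∂y² = 0
∇²φ = 12
At (-1, -2): 12.

12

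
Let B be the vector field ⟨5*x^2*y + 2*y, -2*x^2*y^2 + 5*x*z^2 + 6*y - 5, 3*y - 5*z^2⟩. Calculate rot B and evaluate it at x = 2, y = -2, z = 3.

(-57, 0, -9)

(∇×B)₁ = ∂B₃/∂y − ∂B₂/∂z = -10*x*z + 3
(∇×B)₂ = ∂B₁/∂z − ∂B₃/∂x = 0
(∇×B)₃ = ∂B₂/∂x − ∂B₁/∂y = -5*x^2 - 4*x*y^2 + 5*z^2 - 2
∇×B = (-10*x*z + 3, 0, -5*x^2 - 4*x*y^2 + 5*z^2 - 2)
At (2, -2, 3): (-57, 0, -9).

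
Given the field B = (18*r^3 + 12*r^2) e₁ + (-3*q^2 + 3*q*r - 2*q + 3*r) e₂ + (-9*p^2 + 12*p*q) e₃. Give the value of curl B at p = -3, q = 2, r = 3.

(∇×B)₁ = ∂B₃/∂q − ∂B₂/∂r = 12*p - 3*q - 3
(∇×B)₂ = ∂B₁/∂r − ∂B₃/∂p = 18*p - 12*q + 54*r^2 + 24*r
(∇×B)₃ = ∂B₂/∂p − ∂B₁/∂q = 0
∇×B = (12*p - 3*q - 3, 18*p - 12*q + 54*r^2 + 24*r, 0)
At (-3, 2, 3): (-45, 480, 0).

(-45, 480, 0)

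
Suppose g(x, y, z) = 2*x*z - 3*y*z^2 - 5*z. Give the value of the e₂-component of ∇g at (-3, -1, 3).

-27

(∇g)_2 = ∂g/∂y = -3*z^2
At (-3, -1, 3): -27.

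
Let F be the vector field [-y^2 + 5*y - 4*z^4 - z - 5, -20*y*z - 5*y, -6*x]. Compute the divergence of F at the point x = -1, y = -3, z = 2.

-45

∂F₁/∂x = 0
∂F₂/∂y = -20*z - 5
∂F₃/∂z = 0
∇·F = -20*z - 5
At (-1, -3, 2): -45.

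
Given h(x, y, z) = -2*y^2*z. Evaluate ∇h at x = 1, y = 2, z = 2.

(0, -16, -8)

∂h/∂x = 0
∂h/∂y = -4*y*z
∂h/∂z = -2*y^2
∇h = (0, -4*y*z, -2*y^2)
At (1, 2, 2): (0, -16, -8).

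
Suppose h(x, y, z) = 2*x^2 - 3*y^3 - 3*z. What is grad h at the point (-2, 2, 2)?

∂h/∂x = 4*x
∂h/∂y = -9*y^2
∂h/∂z = -3
∇h = (4*x, -9*y^2, -3)
At (-2, 2, 2): (-8, -36, -3).

(-8, -36, -3)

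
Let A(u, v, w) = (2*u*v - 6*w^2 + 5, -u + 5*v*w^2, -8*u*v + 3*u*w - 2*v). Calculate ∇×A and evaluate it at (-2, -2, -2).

(-26, 14, 3)

(∇×A)₁ = ∂A₃/∂v − ∂A₂/∂w = -8*u - 10*v*w - 2
(∇×A)₂ = ∂A₁/∂w − ∂A₃/∂u = 8*v - 15*w
(∇×A)₃ = ∂A₂/∂u − ∂A₁/∂v = -2*u - 1
∇×A = (-8*u - 10*v*w - 2, 8*v - 15*w, -2*u - 1)
At (-2, -2, -2): (-26, 14, 3).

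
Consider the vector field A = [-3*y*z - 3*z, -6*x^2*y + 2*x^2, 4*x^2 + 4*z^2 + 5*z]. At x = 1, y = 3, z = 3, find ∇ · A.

23

∂A₁/∂x = 0
∂A₂/∂y = -6*x^2
∂A₃/∂z = 8*z + 5
∇·A = -6*x^2 + 8*z + 5
At (1, 3, 3): 23.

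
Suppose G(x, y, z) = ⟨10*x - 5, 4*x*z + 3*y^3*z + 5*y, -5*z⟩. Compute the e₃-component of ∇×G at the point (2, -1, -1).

(∇×G)_3 = ∂G₂/∂x − ∂G₁/∂y
= 4*z − (0)
= 4*z
At (2, -1, -1): -4.

-4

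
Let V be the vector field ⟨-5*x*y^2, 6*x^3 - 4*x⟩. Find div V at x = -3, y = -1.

∂V₁/∂x = -5*y^2
∂V₂/∂y = 0
∇·V = -5*y^2
At (-3, -1): -5.

-5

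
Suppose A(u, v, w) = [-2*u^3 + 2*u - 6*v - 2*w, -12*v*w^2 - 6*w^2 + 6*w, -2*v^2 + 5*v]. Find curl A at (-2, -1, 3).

(-33, -2, 6)

(∇×A)₁ = ∂A₃/∂v − ∂A₂/∂w = 24*v*w - 4*v + 12*w - 1
(∇×A)₂ = ∂A₁/∂w − ∂A₃/∂u = -2
(∇×A)₃ = ∂A₂/∂u − ∂A₁/∂v = 6
∇×A = (24*v*w - 4*v + 12*w - 1, -2, 6)
At (-2, -1, 3): (-33, -2, 6).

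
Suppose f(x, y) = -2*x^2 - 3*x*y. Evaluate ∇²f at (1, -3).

∂²f/∂x² = -4
∂²f/∂y² = 0
∇²f = -4
At (1, -3): -4.

-4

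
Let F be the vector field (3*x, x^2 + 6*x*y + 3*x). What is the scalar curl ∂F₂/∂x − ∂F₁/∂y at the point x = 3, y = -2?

∂F₂/∂x = 2*x + 6*y + 3
∂F₁/∂y = 0
Scalar curl = 2*x + 6*y + 3
At (3, -2): -3.

-3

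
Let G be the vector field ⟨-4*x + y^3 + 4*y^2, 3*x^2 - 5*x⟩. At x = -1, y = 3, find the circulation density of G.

∂G₂/∂x = 6*x - 5
∂G₁/∂y = 3*y^2 + 8*y
Scalar curl = 6*x - 3*y^2 - 8*y - 5
At (-1, 3): -62.

-62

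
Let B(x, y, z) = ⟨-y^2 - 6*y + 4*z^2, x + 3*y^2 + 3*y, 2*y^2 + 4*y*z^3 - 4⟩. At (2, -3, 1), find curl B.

(-8, 8, 1)

(∇×B)₁ = ∂B₃/∂y − ∂B₂/∂z = 4*y + 4*z^3
(∇×B)₂ = ∂B₁/∂z − ∂B₃/∂x = 8*z
(∇×B)₃ = ∂B₂/∂x − ∂B₁/∂y = 2*y + 7
∇×B = (4*y + 4*z^3, 8*z, 2*y + 7)
At (2, -3, 1): (-8, 8, 1).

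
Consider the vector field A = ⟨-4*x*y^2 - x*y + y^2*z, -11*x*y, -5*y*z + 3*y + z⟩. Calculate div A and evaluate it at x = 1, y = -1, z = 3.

-8

∂A₁/∂x = -4*y^2 - y
∂A₂/∂y = -11*x
∂A₃/∂z = -5*y + 1
∇·A = -11*x - 4*y^2 - 6*y + 1
At (1, -1, 3): -8.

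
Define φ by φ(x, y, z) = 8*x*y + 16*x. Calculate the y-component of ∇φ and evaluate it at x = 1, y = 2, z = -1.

8

(∇φ)_2 = ∂φ/∂y = 8*x
At (1, 2, -1): 8.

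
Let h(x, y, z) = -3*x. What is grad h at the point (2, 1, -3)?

∂h/∂x = -3
∂h/∂y = 0
∂h/∂z = 0
∇h = (-3, 0, 0)
At (2, 1, -3): (-3, 0, 0).

(-3, 0, 0)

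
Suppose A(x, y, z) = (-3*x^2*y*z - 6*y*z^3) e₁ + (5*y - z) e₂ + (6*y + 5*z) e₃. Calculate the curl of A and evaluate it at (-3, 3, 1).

(7, -135, 33)

(∇×A)₁ = ∂A₃/∂y − ∂A₂/∂z = 7
(∇×A)₂ = ∂A₁/∂z − ∂A₃/∂x = -3*x^2*y - 18*y*z^2
(∇×A)₃ = ∂A₂/∂x − ∂A₁/∂y = 3*x^2*z + 6*z^3
∇×A = (7, -3*x^2*y - 18*y*z^2, 3*x^2*z + 6*z^3)
At (-3, 3, 1): (7, -135, 33).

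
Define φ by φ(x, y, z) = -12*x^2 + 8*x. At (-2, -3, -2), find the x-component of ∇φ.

(∇φ)_1 = ∂φ/∂x = -24*x + 8
At (-2, -3, -2): 56.

56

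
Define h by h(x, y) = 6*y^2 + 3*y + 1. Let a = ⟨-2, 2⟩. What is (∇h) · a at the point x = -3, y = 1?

∂h/∂x = 0
∂h/∂y = 12*y + 3
∇h at (-3, 1) = (0, 15)
∇h · a = (0)(-2) + (15)(2) = 30

30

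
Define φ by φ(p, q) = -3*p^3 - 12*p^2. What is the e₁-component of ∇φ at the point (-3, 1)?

(∇φ)_1 = ∂φ/∂p = -9*p^2 - 24*p
At (-3, 1): -9.

-9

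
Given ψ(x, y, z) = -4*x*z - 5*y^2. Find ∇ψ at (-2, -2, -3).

(12, 20, 8)

∂ψ/∂x = -4*z
∂ψ/∂y = -10*y
∂ψ/∂z = -4*x
∇ψ = (-4*z, -10*y, -4*x)
At (-2, -2, -3): (12, 20, 8).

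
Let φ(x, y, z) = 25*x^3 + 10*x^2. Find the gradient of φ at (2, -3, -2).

(340, 0, 0)

∂φ/∂x = 75*x^2 + 20*x
∂φ/∂y = 0
∂φ/∂z = 0
∇φ = (75*x^2 + 20*x, 0, 0)
At (2, -3, -2): (340, 0, 0).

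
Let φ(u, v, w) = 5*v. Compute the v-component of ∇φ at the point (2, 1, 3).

(∇φ)_2 = ∂φ/∂v = 5
At (2, 1, 3): 5.

5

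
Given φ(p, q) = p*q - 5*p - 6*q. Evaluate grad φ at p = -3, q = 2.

(-3, -9)

∂φ/∂p = q - 5
∂φ/∂q = p - 6
∇φ = (q - 5, p - 6)
At (-3, 2): (-3, -9).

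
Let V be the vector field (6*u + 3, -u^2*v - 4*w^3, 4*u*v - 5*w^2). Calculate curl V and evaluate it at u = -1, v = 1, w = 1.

(∇×V)₁ = ∂V₃/∂v − ∂V₂/∂w = 4*u + 12*w^2
(∇×V)₂ = ∂V₁/∂w − ∂V₃/∂u = -4*v
(∇×V)₃ = ∂V₂/∂u − ∂V₁/∂v = -2*u*v
∇×V = (4*u + 12*w^2, -4*v, -2*u*v)
At (-1, 1, 1): (8, -4, 2).

(8, -4, 2)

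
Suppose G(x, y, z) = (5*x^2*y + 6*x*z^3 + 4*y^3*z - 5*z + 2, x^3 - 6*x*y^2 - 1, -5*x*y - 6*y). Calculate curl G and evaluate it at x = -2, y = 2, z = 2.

(∇×G)₁ = ∂G₃/∂y − ∂G₂/∂z = -5*x - 6
(∇×G)₂ = ∂G₁/∂z − ∂G₃/∂x = 18*x*z^2 + 4*y^3 + 5*y - 5
(∇×G)₃ = ∂G₂/∂x − ∂G₁/∂y = -2*x^2 - 12*y^2*z - 6*y^2
∇×G = (-5*x - 6, 18*x*z^2 + 4*y^3 + 5*y - 5, -2*x^2 - 12*y^2*z - 6*y^2)
At (-2, 2, 2): (4, -107, -128).

(4, -107, -128)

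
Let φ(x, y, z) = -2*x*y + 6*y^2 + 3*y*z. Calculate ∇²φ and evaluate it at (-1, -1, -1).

∂²φ/∂x² = 0
∂²φ/∂y² = 12
∂²φ/∂z² = 0
∇²φ = 12
At (-1, -1, -1): 12.

12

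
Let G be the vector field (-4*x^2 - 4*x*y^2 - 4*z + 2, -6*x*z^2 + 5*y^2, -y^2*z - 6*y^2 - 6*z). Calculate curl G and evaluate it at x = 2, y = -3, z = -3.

(∇×G)₁ = ∂G₃/∂y − ∂G₂/∂z = 12*x*z - 2*y*z - 12*y
(∇×G)₂ = ∂G₁/∂z − ∂G₃/∂x = -4
(∇×G)₃ = ∂G₂/∂x − ∂G₁/∂y = 8*x*y - 6*z^2
∇×G = (12*x*z - 2*y*z - 12*y, -4, 8*x*y - 6*z^2)
At (2, -3, -3): (-54, -4, -102).

(-54, -4, -102)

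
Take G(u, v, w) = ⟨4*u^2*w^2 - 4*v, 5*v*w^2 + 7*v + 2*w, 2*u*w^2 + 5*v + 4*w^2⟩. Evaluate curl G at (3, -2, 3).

(∇×G)₁ = ∂G₃/∂v − ∂G₂/∂w = -10*v*w + 3
(∇×G)₂ = ∂G₁/∂w − ∂G₃/∂u = 8*u^2*w - 2*w^2
(∇×G)₃ = ∂G₂/∂u − ∂G₁/∂v = 4
∇×G = (-10*v*w + 3, 8*u^2*w - 2*w^2, 4)
At (3, -2, 3): (63, 198, 4).

(63, 198, 4)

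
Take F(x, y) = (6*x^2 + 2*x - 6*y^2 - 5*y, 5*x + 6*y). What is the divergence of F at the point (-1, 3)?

-4

∂F₁/∂x = 12*x + 2
∂F₂/∂y = 6
∇·F = 12*x + 8
At (-1, 3): -4.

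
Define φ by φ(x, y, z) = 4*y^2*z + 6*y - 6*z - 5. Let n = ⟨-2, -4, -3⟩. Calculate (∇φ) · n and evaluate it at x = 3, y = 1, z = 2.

∂φ/∂x = 0
∂φ/∂y = 8*y*z + 6
∂φ/∂z = 4*y^2 - 6
∇φ at (3, 1, 2) = (0, 22, -2)
∇φ · n = (0)(-2) + (22)(-4) + (-2)(-3) = -82

-82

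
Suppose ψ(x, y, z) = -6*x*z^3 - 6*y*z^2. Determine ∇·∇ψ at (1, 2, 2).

-96

∂²ψ/∂x² = 0
∂²ψ/∂y² = 0
∂²ψ/∂z² = -12*(3*x*z + y)
∇²ψ = -36*x*z - 12*y
At (1, 2, 2): -96.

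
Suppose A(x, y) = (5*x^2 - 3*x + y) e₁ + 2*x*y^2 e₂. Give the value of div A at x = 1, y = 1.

11

∂A₁/∂x = 10*x - 3
∂A₂/∂y = 4*x*y
∇·A = 4*x*y + 10*x - 3
At (1, 1): 11.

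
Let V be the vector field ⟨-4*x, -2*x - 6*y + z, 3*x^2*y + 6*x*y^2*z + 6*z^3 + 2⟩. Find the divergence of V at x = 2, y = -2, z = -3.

∂V₁/∂x = -4
∂V₂/∂y = -6
∂V₃/∂z = 6*x*y^2 + 18*z^2
∇·V = 6*x*y^2 + 18*z^2 - 10
At (2, -2, -3): 200.

200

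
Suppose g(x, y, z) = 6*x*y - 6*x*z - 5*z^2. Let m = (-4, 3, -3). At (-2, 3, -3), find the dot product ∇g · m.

∂g/∂x = 6*y - 6*z
∂g/∂y = 6*x
∂g/∂z = -6*x - 10*z
∇g at (-2, 3, -3) = (36, -12, 42)
∇g · m = (36)(-4) + (-12)(3) + (42)(-3) = -306

-306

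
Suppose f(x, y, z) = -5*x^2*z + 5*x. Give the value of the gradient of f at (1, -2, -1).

∂f/∂x = -10*x*z + 5
∂f/∂y = 0
∂f/∂z = -5*x^2
∇f = (-10*x*z + 5, 0, -5*x^2)
At (1, -2, -1): (15, 0, -5).

(15, 0, -5)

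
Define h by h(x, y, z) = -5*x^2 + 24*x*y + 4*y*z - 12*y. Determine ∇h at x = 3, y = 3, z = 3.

(42, 72, 12)

∂h/∂x = -10*x + 24*y
∂h/∂y = 24*x + 4*z - 12
∂h/∂z = 4*y
∇h = (-10*x + 24*y, 24*x + 4*z - 12, 4*y)
At (3, 3, 3): (42, 72, 12).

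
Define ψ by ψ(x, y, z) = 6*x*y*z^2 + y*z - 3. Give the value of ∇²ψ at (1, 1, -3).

12

∂²ψ/∂x² = 0
∂²ψ/∂y² = 0
∂²ψ/∂z² = 12*x*y
∇²ψ = 12*x*y
At (1, 1, -3): 12.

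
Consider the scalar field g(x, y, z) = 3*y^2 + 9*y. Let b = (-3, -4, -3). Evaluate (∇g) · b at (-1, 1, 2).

-60

∂g/∂x = 0
∂g/∂y = 6*y + 9
∂g/∂z = 0
∇g at (-1, 1, 2) = (0, 15, 0)
∇g · b = (0)(-3) + (15)(-4) + (0)(-3) = -60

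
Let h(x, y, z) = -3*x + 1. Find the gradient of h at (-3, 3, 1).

(-3, 0, 0)

∂h/∂x = -3
∂h/∂y = 0
∂h/∂z = 0
∇h = (-3, 0, 0)
At (-3, 3, 1): (-3, 0, 0).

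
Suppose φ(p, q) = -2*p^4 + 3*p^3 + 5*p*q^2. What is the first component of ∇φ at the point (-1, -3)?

62

(∇φ)_1 = ∂φ/∂p = -8*p^3 + 9*p^2 + 5*q^2
At (-1, -3): 62.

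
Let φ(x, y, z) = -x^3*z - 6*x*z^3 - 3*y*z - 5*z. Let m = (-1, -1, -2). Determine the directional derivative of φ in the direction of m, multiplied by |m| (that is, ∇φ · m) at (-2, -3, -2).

∂φ/∂x = -3*x^2*z - 6*z^3
∂φ/∂y = -3*z
∂φ/∂z = -x^3 - 18*x*z^2 - 3*y - 5
∇φ at (-2, -3, -2) = (72, 6, 156)
∇φ · m = (72)(-1) + (6)(-1) + (156)(-2) = -390

-390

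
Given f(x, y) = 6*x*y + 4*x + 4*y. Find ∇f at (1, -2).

∂f/∂x = 6*y + 4
∂f/∂y = 6*x + 4
∇f = (6*y + 4, 6*x + 4)
At (1, -2): (-8, 10).

(-8, 10)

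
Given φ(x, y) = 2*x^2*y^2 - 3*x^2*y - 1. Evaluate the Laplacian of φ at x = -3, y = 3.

∂²φ/∂x² = 2*y*(2*y - 3)
∂²φ/∂y² = 4*x^2
∇²φ = 4*x^2 + 4*y^2 - 6*y
At (-3, 3): 54.

54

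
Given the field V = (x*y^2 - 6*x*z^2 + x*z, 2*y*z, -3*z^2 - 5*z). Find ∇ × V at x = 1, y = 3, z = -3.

(-6, 37, -6)

(∇×V)₁ = ∂V₃/∂y − ∂V₂/∂z = -2*y
(∇×V)₂ = ∂V₁/∂z − ∂V₃/∂x = -12*x*z + x
(∇×V)₃ = ∂V₂/∂x − ∂V₁/∂y = -2*x*y
∇×V = (-2*y, -12*x*z + x, -2*x*y)
At (1, 3, -3): (-6, 37, -6).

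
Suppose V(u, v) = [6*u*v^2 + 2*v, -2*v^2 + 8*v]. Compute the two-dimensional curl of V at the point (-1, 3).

∂V₂/∂u = 0
∂V₁/∂v = 12*u*v + 2
Scalar curl = -12*u*v - 2
At (-1, 3): 34.

34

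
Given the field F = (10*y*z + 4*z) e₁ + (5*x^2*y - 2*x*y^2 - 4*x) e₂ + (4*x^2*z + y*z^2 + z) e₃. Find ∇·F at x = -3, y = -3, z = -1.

∂F₁/∂x = 0
∂F₂/∂y = 5*x^2 - 4*x*y
∂F₃/∂z = 4*x^2 + 2*y*z + 1
∇·F = 9*x^2 - 4*x*y + 2*y*z + 1
At (-3, -3, -1): 52.

52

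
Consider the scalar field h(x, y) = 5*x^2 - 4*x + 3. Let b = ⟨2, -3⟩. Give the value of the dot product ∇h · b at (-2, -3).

-48

∂h/∂x = 10*x - 4
∂h/∂y = 0
∇h at (-2, -3) = (-24, 0)
∇h · b = (-24)(2) + (0)(-3) = -48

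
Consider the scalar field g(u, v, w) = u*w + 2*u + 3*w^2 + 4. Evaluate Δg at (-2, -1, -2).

6

∂²g/∂u² = 0
∂²g/∂v² = 0
∂²g/∂w² = 6
∇²g = 6
At (-2, -1, -2): 6.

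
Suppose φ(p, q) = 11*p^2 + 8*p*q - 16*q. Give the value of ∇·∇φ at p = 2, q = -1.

∂²φ/∂p² = 22
∂²φ/∂q² = 0
∇²φ = 22
At (2, -1): 22.

22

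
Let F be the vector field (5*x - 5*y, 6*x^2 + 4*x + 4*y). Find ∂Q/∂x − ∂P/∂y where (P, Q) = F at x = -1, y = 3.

-3

∂F₂/∂x = 12*x + 4
∂F₁/∂y = -5
Scalar curl = 12*x + 9
At (-1, 3): -3.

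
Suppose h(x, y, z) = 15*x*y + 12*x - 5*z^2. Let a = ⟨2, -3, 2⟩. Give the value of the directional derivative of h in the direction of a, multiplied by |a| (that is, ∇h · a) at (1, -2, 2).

-121

∂h/∂x = 15*y + 12
∂h/∂y = 15*x
∂h/∂z = -10*z
∇h at (1, -2, 2) = (-18, 15, -20)
∇h · a = (-18)(2) + (15)(-3) + (-20)(2) = -121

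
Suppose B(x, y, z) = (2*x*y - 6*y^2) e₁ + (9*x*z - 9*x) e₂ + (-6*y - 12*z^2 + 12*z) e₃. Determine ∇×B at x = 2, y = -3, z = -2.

(∇×B)₁ = ∂B₃/∂y − ∂B₂/∂z = -9*x - 6
(∇×B)₂ = ∂B₁/∂z − ∂B₃/∂x = 0
(∇×B)₃ = ∂B₂/∂x − ∂B₁/∂y = -2*x + 12*y + 9*z - 9
∇×B = (-9*x - 6, 0, -2*x + 12*y + 9*z - 9)
At (2, -3, -2): (-24, 0, -67).

(-24, 0, -67)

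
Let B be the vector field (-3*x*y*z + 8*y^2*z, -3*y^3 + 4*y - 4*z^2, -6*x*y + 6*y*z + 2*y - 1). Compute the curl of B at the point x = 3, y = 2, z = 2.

(∇×B)₁ = ∂B₃/∂y − ∂B₂/∂z = -6*x + 14*z + 2
(∇×B)₂ = ∂B₁/∂z − ∂B₃/∂x = -3*x*y + 8*y^2 + 6*y
(∇×B)₃ = ∂B₂/∂x − ∂B₁/∂y = 3*x*z - 16*y*z
∇×B = (-6*x + 14*z + 2, -3*x*y + 8*y^2 + 6*y, 3*x*z - 16*y*z)
At (3, 2, 2): (12, 26, -46).

(12, 26, -46)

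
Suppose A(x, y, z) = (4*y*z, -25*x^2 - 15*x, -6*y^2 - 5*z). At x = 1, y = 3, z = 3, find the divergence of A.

-5

∂A₁/∂x = 0
∂A₂/∂y = 0
∂A₃/∂z = -5
∇·A = -5
At (1, 3, 3): -5.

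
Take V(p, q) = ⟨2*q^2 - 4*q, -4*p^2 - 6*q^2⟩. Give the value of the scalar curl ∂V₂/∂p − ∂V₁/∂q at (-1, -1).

∂V₂/∂p = -8*p
∂V₁/∂q = 4*q - 4
Scalar curl = -8*p - 4*q + 4
At (-1, -1): 16.

16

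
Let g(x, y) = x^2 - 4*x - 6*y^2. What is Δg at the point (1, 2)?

-10

∂²g/∂x² = 2
∂²g/∂y² = -12
∇²g = -10
At (1, 2): -10.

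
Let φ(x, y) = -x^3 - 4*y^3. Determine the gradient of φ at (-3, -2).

∂φ/∂x = -3*x^2
∂φ/∂y = -12*y^2
∇φ = (-3*x^2, -12*y^2)
At (-3, -2): (-27, -48).

(-27, -48)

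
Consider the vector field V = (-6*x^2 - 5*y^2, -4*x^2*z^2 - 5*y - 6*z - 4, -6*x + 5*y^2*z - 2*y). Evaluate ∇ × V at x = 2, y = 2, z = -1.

(∇×V)₁ = ∂V₃/∂y − ∂V₂/∂z = 8*x^2*z + 10*y*z + 4
(∇×V)₂ = ∂V₁/∂z − ∂V₃/∂x = 6
(∇×V)₃ = ∂V₂/∂x − ∂V₁/∂y = -8*x*z^2 + 10*y
∇×V = (8*x^2*z + 10*y*z + 4, 6, -8*x*z^2 + 10*y)
At (2, 2, -1): (-48, 6, 4).

(-48, 6, 4)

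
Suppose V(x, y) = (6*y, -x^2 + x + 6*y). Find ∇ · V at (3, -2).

6

∂V₁/∂x = 0
∂V₂/∂y = 6
∇·V = 6
At (3, -2): 6.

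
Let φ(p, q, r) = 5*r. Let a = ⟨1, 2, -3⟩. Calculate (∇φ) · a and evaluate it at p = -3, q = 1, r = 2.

-15

∂φ/∂p = 0
∂φ/∂q = 0
∂φ/∂r = 5
∇φ at (-3, 1, 2) = (0, 0, 5)
∇φ · a = (0)(1) + (0)(2) + (5)(-3) = -15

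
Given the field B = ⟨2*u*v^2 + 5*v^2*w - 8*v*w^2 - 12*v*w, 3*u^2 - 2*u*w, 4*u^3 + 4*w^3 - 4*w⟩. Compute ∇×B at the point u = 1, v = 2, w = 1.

(∇×B)₁ = ∂B₃/∂v − ∂B₂/∂w = 2*u
(∇×B)₂ = ∂B₁/∂w − ∂B₃/∂u = -12*u^2 + 5*v^2 - 16*v*w - 12*v
(∇×B)₃ = ∂B₂/∂u − ∂B₁/∂v = -4*u*v + 6*u - 10*v*w + 8*w^2 + 10*w
∇×B = (2*u, -12*u^2 + 5*v^2 - 16*v*w - 12*v, -4*u*v + 6*u - 10*v*w + 8*w^2 + 10*w)
At (1, 2, 1): (2, -48, -4).

(2, -48, -4)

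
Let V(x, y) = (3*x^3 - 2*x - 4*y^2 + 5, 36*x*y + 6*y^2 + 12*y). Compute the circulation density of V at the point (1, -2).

∂V₂/∂x = 36*y
∂V₁/∂y = -8*y
Scalar curl = 44*y
At (1, -2): -88.

-88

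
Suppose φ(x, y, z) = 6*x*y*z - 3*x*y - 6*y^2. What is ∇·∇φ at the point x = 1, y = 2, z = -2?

-12

∂²φ/∂x² = 0
∂²φ/∂y² = -12
∂²φ/∂z² = 0
∇²φ = -12
At (1, 2, -2): -12.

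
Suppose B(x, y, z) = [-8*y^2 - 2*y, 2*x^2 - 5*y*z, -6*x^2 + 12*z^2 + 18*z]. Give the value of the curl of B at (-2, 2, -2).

(10, -24, 26)

(∇×B)₁ = ∂B₃/∂y − ∂B₂/∂z = 5*y
(∇×B)₂ = ∂B₁/∂z − ∂B₃/∂x = 12*x
(∇×B)₃ = ∂B₂/∂x − ∂B₁/∂y = 4*x + 16*y + 2
∇×B = (5*y, 12*x, 4*x + 16*y + 2)
At (-2, 2, -2): (10, -24, 26).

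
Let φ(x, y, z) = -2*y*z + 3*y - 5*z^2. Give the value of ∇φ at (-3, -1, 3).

∂φ/∂x = 0
∂φ/∂y = -2*z + 3
∂φ/∂z = -2*y - 10*z
∇φ = (0, -2*z + 3, -2*y - 10*z)
At (-3, -1, 3): (0, -3, -28).

(0, -3, -28)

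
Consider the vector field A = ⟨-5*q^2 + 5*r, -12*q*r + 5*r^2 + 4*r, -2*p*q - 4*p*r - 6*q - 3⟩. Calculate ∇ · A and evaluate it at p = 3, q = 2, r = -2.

∂A₁/∂p = 0
∂A₂/∂q = -12*r
∂A₃/∂r = -4*p
∇·A = -4*p - 12*r
At (3, 2, -2): 12.

12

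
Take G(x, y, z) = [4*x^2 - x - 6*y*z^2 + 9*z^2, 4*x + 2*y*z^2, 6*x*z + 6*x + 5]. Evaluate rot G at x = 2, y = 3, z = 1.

(-12, -30, 10)

(∇×G)₁ = ∂G₃/∂y − ∂G₂/∂z = -4*y*z
(∇×G)₂ = ∂G₁/∂z − ∂G₃/∂x = -12*y*z + 12*z - 6
(∇×G)₃ = ∂G₂/∂x − ∂G₁/∂y = 6*z^2 + 4
∇×G = (-4*y*z, -12*y*z + 12*z - 6, 6*z^2 + 4)
At (2, 3, 1): (-12, -30, 10).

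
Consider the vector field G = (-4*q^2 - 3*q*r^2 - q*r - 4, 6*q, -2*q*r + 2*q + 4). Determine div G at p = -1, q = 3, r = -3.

∂G₁/∂p = 0
∂G₂/∂q = 6
∂G₃/∂r = -2*q
∇·G = -2*q + 6
At (-1, 3, -3): 0.

0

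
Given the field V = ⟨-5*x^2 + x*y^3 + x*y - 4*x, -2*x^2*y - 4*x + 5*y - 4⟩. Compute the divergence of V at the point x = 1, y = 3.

∂V₁/∂x = -10*x + y^3 + y - 4
∂V₂/∂y = -2*x^2 + 5
∇·V = -2*x^2 - 10*x + y^3 + y + 1
At (1, 3): 19.

19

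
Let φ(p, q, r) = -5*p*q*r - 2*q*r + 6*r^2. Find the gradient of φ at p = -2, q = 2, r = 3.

∂φ/∂p = -5*q*r
∂φ/∂q = -5*p*r - 2*r
∂φ/∂r = -5*p*q - 2*q + 12*r
∇φ = (-5*q*r, -5*p*r - 2*r, -5*p*q - 2*q + 12*r)
At (-2, 2, 3): (-30, 24, 52).

(-30, 24, 52)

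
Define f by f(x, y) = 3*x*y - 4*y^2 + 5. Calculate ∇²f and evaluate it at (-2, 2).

-8

∂²f/∂x² = 0
∂²f/∂y² = -8
∇²f = -8
At (-2, 2): -8.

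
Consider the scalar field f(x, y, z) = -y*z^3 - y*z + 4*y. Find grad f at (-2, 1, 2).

(0, -6, -13)

∂f/∂x = 0
∂f/∂y = -z^3 - z + 4
∂f/∂z = -3*y*z^2 - y
∇f = (0, -z^3 - z + 4, -3*y*z^2 - y)
At (-2, 1, 2): (0, -6, -13).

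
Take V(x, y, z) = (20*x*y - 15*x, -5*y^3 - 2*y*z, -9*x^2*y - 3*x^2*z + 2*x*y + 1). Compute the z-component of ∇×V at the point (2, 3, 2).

(∇×V)_3 = ∂V₂/∂x − ∂V₁/∂y
= 0 − (20*x)
= -20*x
At (2, 3, 2): -40.

-40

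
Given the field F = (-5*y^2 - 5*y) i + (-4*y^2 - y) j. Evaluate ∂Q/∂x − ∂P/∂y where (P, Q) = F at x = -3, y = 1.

∂F₂/∂x = 0
∂F₁/∂y = -10*y - 5
Scalar curl = 10*y + 5
At (-3, 1): 15.

15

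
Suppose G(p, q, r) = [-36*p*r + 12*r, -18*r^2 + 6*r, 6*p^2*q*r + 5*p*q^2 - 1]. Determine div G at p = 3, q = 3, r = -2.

∂G₁/∂p = -36*r
∂G₂/∂q = 0
∂G₃/∂r = 6*p^2*q
∇·G = 6*p^2*q - 36*r
At (3, 3, -2): 234.

234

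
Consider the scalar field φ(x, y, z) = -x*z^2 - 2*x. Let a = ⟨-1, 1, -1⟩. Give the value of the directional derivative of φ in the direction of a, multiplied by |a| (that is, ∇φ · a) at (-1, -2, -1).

5

∂φ/∂x = -z^2 - 2
∂φ/∂y = 0
∂φ/∂z = -2*x*z
∇φ at (-1, -2, -1) = (-3, 0, -2)
∇φ · a = (-3)(-1) + (0)(1) + (-2)(-1) = 5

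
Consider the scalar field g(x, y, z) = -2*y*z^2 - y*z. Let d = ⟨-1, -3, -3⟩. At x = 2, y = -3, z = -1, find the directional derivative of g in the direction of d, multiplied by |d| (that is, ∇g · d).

30

∂g/∂x = 0
∂g/∂y = -2*z^2 - z
∂g/∂z = -4*y*z - y
∇g at (2, -3, -1) = (0, -1, -9)
∇g · d = (0)(-1) + (-1)(-3) + (-9)(-3) = 30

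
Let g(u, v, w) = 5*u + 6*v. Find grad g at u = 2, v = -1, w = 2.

(5, 6, 0)

∂g/∂u = 5
∂g/∂v = 6
∂g/∂w = 0
∇g = (5, 6, 0)
At (2, -1, 2): (5, 6, 0).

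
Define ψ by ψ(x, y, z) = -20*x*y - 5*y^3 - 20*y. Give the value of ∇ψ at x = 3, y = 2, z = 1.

∂ψ/∂x = -20*y
∂ψ/∂y = -20*x - 15*y^2 - 20
∂ψ/∂z = 0
∇ψ = (-20*y, -20*x - 15*y^2 - 20, 0)
At (3, 2, 1): (-40, -140, 0).

(-40, -140, 0)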